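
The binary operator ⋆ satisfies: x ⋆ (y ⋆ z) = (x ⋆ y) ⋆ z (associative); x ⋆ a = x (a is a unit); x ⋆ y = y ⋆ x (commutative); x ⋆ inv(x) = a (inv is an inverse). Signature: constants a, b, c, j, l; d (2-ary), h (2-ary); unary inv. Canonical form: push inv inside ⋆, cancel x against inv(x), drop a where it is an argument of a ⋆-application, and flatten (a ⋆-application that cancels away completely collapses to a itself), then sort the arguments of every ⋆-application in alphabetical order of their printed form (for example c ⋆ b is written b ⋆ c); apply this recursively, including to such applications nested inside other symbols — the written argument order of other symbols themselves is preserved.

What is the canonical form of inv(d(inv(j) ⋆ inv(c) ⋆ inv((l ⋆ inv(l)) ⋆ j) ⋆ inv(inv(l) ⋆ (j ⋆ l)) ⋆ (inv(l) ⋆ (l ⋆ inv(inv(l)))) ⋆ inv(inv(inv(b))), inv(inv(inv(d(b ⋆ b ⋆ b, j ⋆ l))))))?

Answer: inv(d(inv(b) ⋆ inv(c) ⋆ inv(j) ⋆ inv(j) ⋆ inv(j) ⋆ l, inv(d(b ⋆ b ⋆ b, j ⋆ l))))

Derivation:
Push inv inside:  distribute inv over ⋆ and collapse double inv
Combine occurrences:  inv(d(inv(b) ⋆ inv(c) ⋆ inv(j) ⋆ inv(j) ⋆ inv(j) ⋆ l, inv(d(b ⋆ b ⋆ b, j ⋆ l))))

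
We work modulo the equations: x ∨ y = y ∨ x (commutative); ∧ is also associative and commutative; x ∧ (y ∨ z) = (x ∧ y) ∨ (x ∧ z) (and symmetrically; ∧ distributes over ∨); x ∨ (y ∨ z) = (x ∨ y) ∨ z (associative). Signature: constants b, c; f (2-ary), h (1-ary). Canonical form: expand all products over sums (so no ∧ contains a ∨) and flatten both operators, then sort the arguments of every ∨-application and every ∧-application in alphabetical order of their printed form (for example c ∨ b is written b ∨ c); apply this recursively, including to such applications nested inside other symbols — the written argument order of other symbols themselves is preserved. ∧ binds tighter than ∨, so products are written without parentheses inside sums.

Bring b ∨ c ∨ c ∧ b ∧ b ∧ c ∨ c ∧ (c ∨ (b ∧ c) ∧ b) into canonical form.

Distribute:  b ∨ c ∨ b ∧ b ∧ c ∧ c ∨ c ∧ c ∨ b ∧ b ∧ c ∧ c
Order the arguments:  b ∨ b ∧ b ∧ c ∧ c ∨ b ∧ b ∧ c ∧ c ∨ c ∨ c ∧ c

Answer: b ∨ b ∧ b ∧ c ∧ c ∨ b ∧ b ∧ c ∧ c ∨ c ∨ c ∧ c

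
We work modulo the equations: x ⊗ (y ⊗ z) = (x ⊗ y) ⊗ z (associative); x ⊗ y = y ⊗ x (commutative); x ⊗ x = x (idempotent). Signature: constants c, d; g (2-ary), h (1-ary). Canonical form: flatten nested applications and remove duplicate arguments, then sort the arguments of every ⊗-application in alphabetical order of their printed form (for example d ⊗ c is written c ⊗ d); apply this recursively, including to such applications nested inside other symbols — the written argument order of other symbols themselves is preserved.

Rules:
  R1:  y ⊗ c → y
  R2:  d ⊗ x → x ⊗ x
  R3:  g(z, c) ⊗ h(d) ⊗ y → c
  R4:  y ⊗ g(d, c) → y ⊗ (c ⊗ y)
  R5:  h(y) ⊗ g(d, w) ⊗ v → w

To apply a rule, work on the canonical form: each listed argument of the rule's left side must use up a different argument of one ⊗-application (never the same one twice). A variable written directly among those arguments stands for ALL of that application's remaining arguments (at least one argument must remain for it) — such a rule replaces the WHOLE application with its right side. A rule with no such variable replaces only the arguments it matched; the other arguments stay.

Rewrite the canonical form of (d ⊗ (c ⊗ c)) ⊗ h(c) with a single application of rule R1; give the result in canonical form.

Canonical form:  c ⊗ d ⊗ h(c)
Apply R1:  consuming c;  y := d ⊗ h(c)
The variable takes the whole remainder — replace the entire application.
Result:  d ⊗ h(c)

Answer: d ⊗ h(c)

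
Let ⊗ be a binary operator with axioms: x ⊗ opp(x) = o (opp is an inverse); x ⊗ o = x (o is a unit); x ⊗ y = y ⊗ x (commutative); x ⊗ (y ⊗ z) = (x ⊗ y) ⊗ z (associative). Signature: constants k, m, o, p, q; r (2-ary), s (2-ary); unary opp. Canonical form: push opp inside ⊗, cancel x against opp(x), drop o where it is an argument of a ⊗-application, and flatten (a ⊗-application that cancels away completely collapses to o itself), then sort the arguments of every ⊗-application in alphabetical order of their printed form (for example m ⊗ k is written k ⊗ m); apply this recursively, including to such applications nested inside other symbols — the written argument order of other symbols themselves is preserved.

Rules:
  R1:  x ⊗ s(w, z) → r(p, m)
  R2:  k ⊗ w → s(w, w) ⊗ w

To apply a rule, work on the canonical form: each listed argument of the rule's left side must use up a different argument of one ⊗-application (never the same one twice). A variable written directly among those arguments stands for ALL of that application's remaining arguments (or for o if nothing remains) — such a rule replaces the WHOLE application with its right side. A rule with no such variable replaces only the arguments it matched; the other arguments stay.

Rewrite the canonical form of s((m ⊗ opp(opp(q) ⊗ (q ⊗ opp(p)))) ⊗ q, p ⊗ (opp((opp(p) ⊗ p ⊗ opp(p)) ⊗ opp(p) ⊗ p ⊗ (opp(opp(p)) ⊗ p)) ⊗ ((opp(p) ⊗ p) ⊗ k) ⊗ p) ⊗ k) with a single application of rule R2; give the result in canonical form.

Answer: s(m ⊗ p ⊗ q, k ⊗ p ⊗ s(k ⊗ p, k ⊗ p))

Derivation:
Canonical form:  s(m ⊗ p ⊗ q, k ⊗ k ⊗ p)
Apply R2:  consuming k;  w := k ⊗ p
The variable takes the whole remainder — replace the entire application.
Result:  s(m ⊗ p ⊗ q, k ⊗ p ⊗ s(k ⊗ p, k ⊗ p))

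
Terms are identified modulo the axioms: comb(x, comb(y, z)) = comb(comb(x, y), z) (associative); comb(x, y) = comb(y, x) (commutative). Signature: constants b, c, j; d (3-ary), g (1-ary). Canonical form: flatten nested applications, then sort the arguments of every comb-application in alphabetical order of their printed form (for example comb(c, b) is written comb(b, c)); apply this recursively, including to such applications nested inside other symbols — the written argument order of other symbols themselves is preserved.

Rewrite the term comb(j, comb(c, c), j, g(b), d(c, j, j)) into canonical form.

Flatten:  comb(j, c, c, j, g(b), d(c, j, j))
Order the arguments:  comb(c, c, d(c, j, j), g(b), j, j)

Answer: comb(c, c, d(c, j, j), g(b), j, j)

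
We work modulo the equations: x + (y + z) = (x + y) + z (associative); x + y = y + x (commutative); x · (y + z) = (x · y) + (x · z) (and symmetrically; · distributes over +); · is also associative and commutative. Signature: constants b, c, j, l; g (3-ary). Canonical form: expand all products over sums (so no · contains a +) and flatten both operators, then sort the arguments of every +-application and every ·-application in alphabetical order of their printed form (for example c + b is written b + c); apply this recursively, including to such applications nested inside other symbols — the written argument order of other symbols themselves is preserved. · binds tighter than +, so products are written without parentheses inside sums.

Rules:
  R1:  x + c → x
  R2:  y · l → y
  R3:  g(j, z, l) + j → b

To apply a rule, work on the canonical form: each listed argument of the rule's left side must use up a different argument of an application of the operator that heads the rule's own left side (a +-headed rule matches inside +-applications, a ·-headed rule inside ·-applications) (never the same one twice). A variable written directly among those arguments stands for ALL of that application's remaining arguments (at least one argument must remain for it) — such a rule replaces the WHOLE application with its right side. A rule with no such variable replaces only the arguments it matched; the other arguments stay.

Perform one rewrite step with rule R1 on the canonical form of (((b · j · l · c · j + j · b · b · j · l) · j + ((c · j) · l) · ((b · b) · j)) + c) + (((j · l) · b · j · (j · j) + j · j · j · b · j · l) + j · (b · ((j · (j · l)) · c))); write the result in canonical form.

Answer: b · b · c · j · j · l + b · b · j · j · j · l + b · c · j · j · j · l + b · c · j · j · j · l + b · j · j · j · j · l + b · j · j · j · j · l

Derivation:
Canonical form:  b · b · c · j · j · l + b · b · j · j · j · l + b · c · j · j · j · l + b · c · j · j · j · l + b · j · j · j · j · l + b · j · j · j · j · l + c
Match R1:  consume c;  x := b · b · c · j · j · l + b · b · j · j · j · l + b · c · j · j · j · l + b · c · j · j · j · l + b · j · j · j · j · l + b · j · j · j · j · l
The variable takes the whole remainder — replace the entire application.
Result:  b · b · c · j · j · l + b · b · j · j · j · l + b · c · j · j · j · l + b · c · j · j · j · l + b · j · j · j · j · l + b · j · j · j · j · l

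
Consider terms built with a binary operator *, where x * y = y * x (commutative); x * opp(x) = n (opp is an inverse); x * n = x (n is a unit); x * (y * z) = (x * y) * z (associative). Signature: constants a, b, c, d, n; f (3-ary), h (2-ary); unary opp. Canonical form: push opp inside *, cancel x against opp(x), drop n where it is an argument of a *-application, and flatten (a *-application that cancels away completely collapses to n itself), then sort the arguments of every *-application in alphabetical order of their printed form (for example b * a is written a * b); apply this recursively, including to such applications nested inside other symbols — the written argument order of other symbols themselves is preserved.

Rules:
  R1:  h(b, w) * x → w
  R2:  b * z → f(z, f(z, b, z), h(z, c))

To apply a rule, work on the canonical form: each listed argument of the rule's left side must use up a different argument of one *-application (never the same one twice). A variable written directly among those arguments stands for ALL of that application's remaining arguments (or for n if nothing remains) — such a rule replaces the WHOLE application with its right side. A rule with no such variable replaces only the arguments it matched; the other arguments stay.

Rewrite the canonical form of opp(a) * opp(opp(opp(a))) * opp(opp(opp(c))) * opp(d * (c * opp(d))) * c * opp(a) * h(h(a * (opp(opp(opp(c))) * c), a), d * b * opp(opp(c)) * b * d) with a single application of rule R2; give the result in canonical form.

Answer: h(h(a, a), f(b * c * d * d, f(b * c * d * d, b, b * c * d * d), h(b * c * d * d, c))) * opp(a) * opp(a) * opp(a) * opp(c)

Derivation:
Canonical form:  h(h(a, a), b * b * c * d * d) * opp(a) * opp(a) * opp(a) * opp(c)
Apply R2:  consuming b;  z := b * c * d * d
Every leftover argument binds to the variable; the entire application is replaced.
Giving:  h(h(a, a), f(b * c * d * d, f(b * c * d * d, b, b * c * d * d), h(b * c * d * d, c))) * opp(a) * opp(a) * opp(a) * opp(c)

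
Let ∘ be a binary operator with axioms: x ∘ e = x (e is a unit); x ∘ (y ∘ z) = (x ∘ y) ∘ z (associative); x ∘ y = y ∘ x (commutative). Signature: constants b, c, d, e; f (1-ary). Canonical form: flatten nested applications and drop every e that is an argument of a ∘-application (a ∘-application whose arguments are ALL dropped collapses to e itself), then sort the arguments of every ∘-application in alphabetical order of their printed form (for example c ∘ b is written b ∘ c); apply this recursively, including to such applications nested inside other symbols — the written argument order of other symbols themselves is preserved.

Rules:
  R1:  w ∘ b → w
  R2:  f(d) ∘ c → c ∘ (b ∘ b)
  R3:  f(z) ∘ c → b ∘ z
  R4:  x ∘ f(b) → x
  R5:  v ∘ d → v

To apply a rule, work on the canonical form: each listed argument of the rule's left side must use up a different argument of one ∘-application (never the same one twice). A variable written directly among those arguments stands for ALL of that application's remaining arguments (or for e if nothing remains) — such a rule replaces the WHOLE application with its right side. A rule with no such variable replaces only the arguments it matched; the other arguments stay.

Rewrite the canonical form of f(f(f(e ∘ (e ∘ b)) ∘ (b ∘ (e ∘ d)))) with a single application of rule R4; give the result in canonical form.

Answer: f(f(b ∘ d))

Derivation:
Canonical form:  f(f(b ∘ d ∘ f(b)))
Apply R4:  consuming f(b);  x := b ∘ d
Every leftover argument binds to the variable; the entire application is replaced.
New term:  f(f(b ∘ d))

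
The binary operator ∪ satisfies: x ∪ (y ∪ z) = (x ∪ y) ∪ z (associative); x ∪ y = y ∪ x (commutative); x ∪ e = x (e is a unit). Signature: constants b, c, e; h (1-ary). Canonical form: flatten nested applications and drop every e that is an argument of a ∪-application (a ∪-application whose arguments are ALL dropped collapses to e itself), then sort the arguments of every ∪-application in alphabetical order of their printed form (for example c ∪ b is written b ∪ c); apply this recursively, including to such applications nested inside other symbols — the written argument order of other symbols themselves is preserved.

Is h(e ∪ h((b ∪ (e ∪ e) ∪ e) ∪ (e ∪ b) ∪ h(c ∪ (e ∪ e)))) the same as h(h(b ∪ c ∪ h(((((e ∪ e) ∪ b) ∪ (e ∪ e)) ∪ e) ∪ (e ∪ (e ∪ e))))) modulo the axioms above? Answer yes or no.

Left:  h(e ∪ h((b ∪ (e ∪ e) ∪ e) ∪ (e ∪ b) ∪ h(c ∪ (e ∪ e))))
  Focus inside:  e ∪ h((b ∪ (e ∪ e) ∪ e) ∪ (e ∪ b) ∪ h(c ∪ (e ∪ e)))
  Simplify inside:  h((b ∪ (e ∪ e) ∪ e) ∪ (e ∪ b) ∪ h(c ∪ (e ∪ e)))  →  h(b ∪ b ∪ h(c))
  Drop the unit:  drop e
  Sort arguments:  h(b ∪ b ∪ h(c))
  Put back:  h(h(b ∪ b ∪ h(c)))
Right:  h(h(b ∪ c ∪ h(((((e ∪ e) ∪ b) ∪ (e ∪ e)) ∪ e) ∪ (e ∪ (e ∪ e)))))
  Work inside:  b ∪ c ∪ h(((((e ∪ e) ∪ b) ∪ (e ∪ e)) ∪ e) ∪ (e ∪ (e ∪ e)))
  Simplify inside:  h(((((e ∪ e) ∪ b) ∪ (e ∪ e)) ∪ e) ∪ (e ∪ (e ∪ e)))  →  h(b)
  Sort arguments:  b ∪ c ∪ h(b)
  Reassemble:  h(h(b ∪ c ∪ h(b)))

Answer: no — h(h(b ∪ b ∪ h(c))) vs h(h(b ∪ c ∪ h(b)))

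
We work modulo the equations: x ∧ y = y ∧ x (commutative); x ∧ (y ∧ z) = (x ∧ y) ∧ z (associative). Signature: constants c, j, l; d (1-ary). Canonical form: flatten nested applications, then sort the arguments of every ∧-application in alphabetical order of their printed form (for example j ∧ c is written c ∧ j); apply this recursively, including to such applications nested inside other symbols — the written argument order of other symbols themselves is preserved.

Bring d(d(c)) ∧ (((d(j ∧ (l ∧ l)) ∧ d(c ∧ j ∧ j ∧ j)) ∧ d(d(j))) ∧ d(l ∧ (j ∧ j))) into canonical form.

Merge nested applications:  d(d(c)) ∧ d(j ∧ (l ∧ l)) ∧ d(c ∧ j ∧ j ∧ j) ∧ d(d(j)) ∧ d(l ∧ (j ∧ j))
Canonicalize subterm:  d(j ∧ (l ∧ l))  →  d(j ∧ l ∧ l)
Inside:  d(l ∧ (j ∧ j))  →  d(j ∧ j ∧ l)
Sort arguments:  d(c ∧ j ∧ j ∧ j) ∧ d(d(c)) ∧ d(d(j)) ∧ d(j ∧ j ∧ l) ∧ d(j ∧ l ∧ l)

Answer: d(c ∧ j ∧ j ∧ j) ∧ d(d(c)) ∧ d(d(j)) ∧ d(j ∧ j ∧ l) ∧ d(j ∧ l ∧ l)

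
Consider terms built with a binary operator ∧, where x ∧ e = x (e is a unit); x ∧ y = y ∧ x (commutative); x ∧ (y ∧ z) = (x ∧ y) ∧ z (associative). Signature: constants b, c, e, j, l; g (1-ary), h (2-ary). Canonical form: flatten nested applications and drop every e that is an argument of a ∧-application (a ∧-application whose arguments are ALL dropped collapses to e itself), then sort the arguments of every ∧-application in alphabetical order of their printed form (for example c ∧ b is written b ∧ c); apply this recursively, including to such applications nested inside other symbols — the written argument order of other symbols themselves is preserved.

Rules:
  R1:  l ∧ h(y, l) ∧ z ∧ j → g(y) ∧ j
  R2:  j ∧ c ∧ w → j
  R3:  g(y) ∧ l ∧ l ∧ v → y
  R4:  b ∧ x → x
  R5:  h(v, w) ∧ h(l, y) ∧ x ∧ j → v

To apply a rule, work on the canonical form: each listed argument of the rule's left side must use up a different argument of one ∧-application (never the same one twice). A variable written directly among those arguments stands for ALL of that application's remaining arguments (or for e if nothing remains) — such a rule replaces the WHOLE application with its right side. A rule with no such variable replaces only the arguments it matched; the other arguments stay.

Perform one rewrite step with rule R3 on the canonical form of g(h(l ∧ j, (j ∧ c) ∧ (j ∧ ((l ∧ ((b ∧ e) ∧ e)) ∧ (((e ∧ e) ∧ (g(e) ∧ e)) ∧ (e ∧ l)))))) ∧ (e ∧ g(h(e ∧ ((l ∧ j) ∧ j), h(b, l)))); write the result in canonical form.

Canonical form:  g(h(j ∧ j ∧ l, h(b, l))) ∧ g(h(j ∧ l, b ∧ c ∧ g(e) ∧ j ∧ j ∧ l ∧ l))
Apply R3:  consuming g(e), l, l;  v := b ∧ c ∧ j ∧ j, y := e
The variable takes the whole remainder — replace the entire application.
Giving:  g(h(j ∧ j ∧ l, h(b, l))) ∧ g(h(j ∧ l, e))

Answer: g(h(j ∧ j ∧ l, h(b, l))) ∧ g(h(j ∧ l, e))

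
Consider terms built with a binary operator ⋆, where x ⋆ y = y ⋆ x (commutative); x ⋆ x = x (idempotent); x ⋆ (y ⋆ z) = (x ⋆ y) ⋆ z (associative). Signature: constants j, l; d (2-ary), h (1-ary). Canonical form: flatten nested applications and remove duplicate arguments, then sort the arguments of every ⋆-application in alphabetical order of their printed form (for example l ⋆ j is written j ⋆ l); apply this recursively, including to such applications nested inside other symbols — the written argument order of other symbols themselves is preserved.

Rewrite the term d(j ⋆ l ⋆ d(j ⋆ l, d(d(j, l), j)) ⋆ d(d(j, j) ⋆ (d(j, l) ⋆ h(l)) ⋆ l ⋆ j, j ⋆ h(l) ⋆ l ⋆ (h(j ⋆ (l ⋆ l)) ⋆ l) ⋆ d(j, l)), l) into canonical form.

Focus inside:  j ⋆ l ⋆ d(j ⋆ l, d(d(j, l), j)) ⋆ d(d(j, j) ⋆ (d(j, l) ⋆ h(l)) ⋆ l ⋆ j, j ⋆ h(l) ⋆ l ⋆ (h(j ⋆ (l ⋆ l)) ⋆ l) ⋆ d(j, l))
Canonicalize subterm:  d(d(j, j) ⋆ (d(j, l) ⋆ h(l)) ⋆ l ⋆ j, j ⋆ h(l) ⋆ l ⋆ (h(j ⋆ (l ⋆ l)) ⋆ l) ⋆ d(j, l))  →  d(d(j, j) ⋆ d(j, l) ⋆ h(l) ⋆ j ⋆ l, d(j, l) ⋆ h(j ⋆ l) ⋆ h(l) ⋆ j ⋆ l)
Sort arguments:  d(d(j, j) ⋆ d(j, l) ⋆ h(l) ⋆ j ⋆ l, d(j, l) ⋆ h(j ⋆ l) ⋆ h(l) ⋆ j ⋆ l) ⋆ d(j ⋆ l, d(d(j, l), j)) ⋆ j ⋆ l
Rebuild:  d(d(d(j, j) ⋆ d(j, l) ⋆ h(l) ⋆ j ⋆ l, d(j, l) ⋆ h(j ⋆ l) ⋆ h(l) ⋆ j ⋆ l) ⋆ d(j ⋆ l, d(d(j, l), j)) ⋆ j ⋆ l, l)

Answer: d(d(d(j, j) ⋆ d(j, l) ⋆ h(l) ⋆ j ⋆ l, d(j, l) ⋆ h(j ⋆ l) ⋆ h(l) ⋆ j ⋆ l) ⋆ d(j ⋆ l, d(d(j, l), j)) ⋆ j ⋆ l, l)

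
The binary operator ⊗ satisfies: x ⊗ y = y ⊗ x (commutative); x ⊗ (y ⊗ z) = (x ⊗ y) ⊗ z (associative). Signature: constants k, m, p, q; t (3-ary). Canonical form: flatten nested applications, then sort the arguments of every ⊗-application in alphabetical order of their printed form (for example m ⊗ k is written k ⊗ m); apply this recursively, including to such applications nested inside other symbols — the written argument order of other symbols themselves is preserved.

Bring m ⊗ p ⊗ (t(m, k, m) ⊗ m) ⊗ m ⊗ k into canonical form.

Flatten:  m ⊗ p ⊗ t(m, k, m) ⊗ m ⊗ m ⊗ k
Sort arguments:  k ⊗ m ⊗ m ⊗ m ⊗ p ⊗ t(m, k, m)

Answer: k ⊗ m ⊗ m ⊗ m ⊗ p ⊗ t(m, k, m)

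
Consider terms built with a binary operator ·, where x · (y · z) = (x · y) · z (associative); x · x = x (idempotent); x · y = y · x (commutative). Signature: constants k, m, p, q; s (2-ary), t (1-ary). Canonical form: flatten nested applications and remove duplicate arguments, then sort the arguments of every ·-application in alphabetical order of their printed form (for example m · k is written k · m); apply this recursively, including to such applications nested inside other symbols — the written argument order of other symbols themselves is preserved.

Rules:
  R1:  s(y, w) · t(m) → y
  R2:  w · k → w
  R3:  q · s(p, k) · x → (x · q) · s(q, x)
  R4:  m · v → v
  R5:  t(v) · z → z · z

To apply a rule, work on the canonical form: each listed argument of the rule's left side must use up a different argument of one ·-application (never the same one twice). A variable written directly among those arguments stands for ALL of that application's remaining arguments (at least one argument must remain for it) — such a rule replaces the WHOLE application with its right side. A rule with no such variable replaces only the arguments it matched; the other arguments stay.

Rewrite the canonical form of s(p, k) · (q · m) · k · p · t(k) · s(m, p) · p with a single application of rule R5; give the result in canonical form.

Canonical form:  k · m · p · q · s(m, p) · s(p, k) · t(k)
Match R5:  consume t(k);  v := k, z := k · m · p · q · s(m, p) · s(p, k)
Every leftover argument binds to the variable; the entire application is replaced.
Result:  k · m · p · q · s(m, p) · s(p, k)

Answer: k · m · p · q · s(m, p) · s(p, k)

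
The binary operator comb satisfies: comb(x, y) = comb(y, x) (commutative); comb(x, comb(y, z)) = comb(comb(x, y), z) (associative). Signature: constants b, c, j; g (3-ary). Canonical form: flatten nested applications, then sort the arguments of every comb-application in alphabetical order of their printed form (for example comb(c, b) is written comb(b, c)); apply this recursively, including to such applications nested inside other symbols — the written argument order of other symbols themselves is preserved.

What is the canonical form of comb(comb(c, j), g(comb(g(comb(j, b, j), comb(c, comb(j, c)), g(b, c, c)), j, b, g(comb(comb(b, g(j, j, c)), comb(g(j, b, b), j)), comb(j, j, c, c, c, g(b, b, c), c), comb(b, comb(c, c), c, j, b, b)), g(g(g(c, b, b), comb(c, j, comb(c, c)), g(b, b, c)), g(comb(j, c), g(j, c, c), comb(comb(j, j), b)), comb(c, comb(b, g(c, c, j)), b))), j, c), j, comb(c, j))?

Answer: comb(c, c, g(comb(b, g(comb(b, g(j, b, b), g(j, j, c), j), comb(c, c, c, c, g(b, b, c), j, j), comb(b, b, b, c, c, c, j)), g(comb(b, j, j), comb(c, c, j), g(b, c, c)), g(g(g(c, b, b), comb(c, c, c, j), g(b, b, c)), g(comb(c, j), g(j, c, c), comb(b, j, j)), comb(b, b, c, g(c, c, j))), j), j, c), j, j, j)

Derivation:
Flatten:  comb(c, j, g(comb(g(comb(j, b, j), comb(c, comb(j, c)), g(b, c, c)), j, b, g(comb(comb(b, g(j, j, c)), comb(g(j, b, b), j)), comb(j, j, c, c, c, g(b, b, c), c), comb(b, comb(c, c), c, j, b, b)), g(g(g(c, b, b), comb(c, j, comb(c, c)), g(b, b, c)), g(comb(j, c), g(j, c, c), comb(comb(j, j), b)), comb(c, comb(b, g(c, c, j)), b))), j, c), j, c, j)
Simplify inside:  g(comb(g(comb(j, b, j), comb(c, comb(j, c)), g(b, c, c)), j, b, g(comb(comb(b, g(j, j, c)), comb(g(j, b, b), j)), comb(j, j, c, c, c, g(b, b, c), c), comb(b, comb(c, c), c, j, b, b)), g(g(g(c, b, b), comb(c, j, comb(c, c)), g(b, b, c)), g(comb(j, c), g(j, c, c), comb(comb(j, j), b)), comb(c, comb(b, g(c, c, j)), b))), j, c)  →  g(comb(b, g(comb(b, g(j, b, b), g(j, j, c), j), comb(c, c, c, c, g(b, b, c), j, j), comb(b, b, b, c, c, c, j)), g(comb(b, j, j), comb(c, c, j), g(b, c, c)), g(g(g(c, b, b), comb(c, c, c, j), g(b, b, c)), g(comb(c, j), g(j, c, c), comb(b, j, j)), comb(b, b, c, g(c, c, j))), j), j, c)
Sort arguments:  comb(c, c, g(comb(b, g(comb(b, g(j, b, b), g(j, j, c), j), comb(c, c, c, c, g(b, b, c), j, j), comb(b, b, b, c, c, c, j)), g(comb(b, j, j), comb(c, c, j), g(b, c, c)), g(g(g(c, b, b), comb(c, c, c, j), g(b, b, c)), g(comb(c, j), g(j, c, c), comb(b, j, j)), comb(b, b, c, g(c, c, j))), j), j, c), j, j, j)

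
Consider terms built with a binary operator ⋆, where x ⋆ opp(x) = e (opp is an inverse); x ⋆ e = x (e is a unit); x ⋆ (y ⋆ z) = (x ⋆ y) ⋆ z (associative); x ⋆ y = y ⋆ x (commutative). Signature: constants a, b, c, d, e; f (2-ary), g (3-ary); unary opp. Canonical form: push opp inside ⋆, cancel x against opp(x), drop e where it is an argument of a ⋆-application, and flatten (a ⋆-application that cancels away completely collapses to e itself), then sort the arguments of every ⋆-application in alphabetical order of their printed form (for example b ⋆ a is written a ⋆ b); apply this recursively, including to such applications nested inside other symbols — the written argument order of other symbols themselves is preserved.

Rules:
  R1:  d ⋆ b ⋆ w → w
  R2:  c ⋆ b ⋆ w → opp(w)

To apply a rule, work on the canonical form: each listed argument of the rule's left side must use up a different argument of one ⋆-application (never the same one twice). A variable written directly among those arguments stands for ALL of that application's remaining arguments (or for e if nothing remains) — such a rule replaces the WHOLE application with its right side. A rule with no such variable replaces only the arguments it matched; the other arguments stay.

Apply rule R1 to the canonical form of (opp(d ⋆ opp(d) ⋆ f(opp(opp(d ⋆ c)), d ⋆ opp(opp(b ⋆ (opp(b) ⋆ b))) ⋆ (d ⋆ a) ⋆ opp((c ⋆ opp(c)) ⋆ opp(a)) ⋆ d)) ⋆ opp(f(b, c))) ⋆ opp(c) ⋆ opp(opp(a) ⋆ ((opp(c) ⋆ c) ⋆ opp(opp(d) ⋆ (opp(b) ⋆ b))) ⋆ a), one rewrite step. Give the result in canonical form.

Canonical form:  opp(c) ⋆ opp(d) ⋆ opp(f(b, c)) ⋆ opp(f(c ⋆ d, a ⋆ a ⋆ b ⋆ d ⋆ d ⋆ d))
Match R1:  consume b, d;  w := a ⋆ a ⋆ d ⋆ d
The extension variable absorbs all remaining arguments, so the whole application is rewritten.
New term:  opp(c) ⋆ opp(d) ⋆ opp(f(b, c)) ⋆ opp(f(c ⋆ d, a ⋆ a ⋆ d ⋆ d))

Answer: opp(c) ⋆ opp(d) ⋆ opp(f(b, c)) ⋆ opp(f(c ⋆ d, a ⋆ a ⋆ d ⋆ d))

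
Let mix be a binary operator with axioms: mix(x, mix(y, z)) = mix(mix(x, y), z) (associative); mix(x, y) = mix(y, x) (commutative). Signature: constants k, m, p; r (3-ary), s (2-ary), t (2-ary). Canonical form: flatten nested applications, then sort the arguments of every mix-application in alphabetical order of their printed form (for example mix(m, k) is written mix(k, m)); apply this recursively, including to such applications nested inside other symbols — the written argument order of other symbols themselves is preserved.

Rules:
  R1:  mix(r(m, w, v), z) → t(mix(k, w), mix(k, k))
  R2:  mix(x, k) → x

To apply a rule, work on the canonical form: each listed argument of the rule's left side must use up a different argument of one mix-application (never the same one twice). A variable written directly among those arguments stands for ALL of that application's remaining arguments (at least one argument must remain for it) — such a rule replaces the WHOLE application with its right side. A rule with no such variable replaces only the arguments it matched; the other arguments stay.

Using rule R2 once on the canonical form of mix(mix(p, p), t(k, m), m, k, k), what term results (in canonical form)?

Answer: mix(k, m, p, p, t(k, m))

Derivation:
Canonical form:  mix(k, k, m, p, p, t(k, m))
Match R2:  consume k;  x := mix(k, m, p, p, t(k, m))
Every leftover argument binds to the variable; the entire application is replaced.
Result:  mix(k, m, p, p, t(k, m))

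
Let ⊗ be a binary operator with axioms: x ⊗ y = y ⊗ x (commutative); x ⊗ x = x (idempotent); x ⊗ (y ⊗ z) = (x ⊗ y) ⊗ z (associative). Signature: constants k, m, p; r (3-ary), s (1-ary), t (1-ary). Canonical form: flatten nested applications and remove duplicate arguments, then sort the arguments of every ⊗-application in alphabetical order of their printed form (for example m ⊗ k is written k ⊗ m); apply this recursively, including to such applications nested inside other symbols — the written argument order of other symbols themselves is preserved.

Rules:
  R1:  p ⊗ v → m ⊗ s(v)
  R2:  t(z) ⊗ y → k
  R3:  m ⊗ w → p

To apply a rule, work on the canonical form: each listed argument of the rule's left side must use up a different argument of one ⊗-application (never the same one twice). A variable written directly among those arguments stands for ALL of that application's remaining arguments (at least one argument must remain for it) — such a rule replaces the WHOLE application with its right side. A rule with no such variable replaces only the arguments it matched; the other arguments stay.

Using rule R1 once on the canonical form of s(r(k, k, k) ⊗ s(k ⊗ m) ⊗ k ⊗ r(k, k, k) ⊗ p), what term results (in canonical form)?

Canonical form:  s(k ⊗ p ⊗ r(k, k, k) ⊗ s(k ⊗ m))
Match R1:  consume p;  v := k ⊗ r(k, k, k) ⊗ s(k ⊗ m)
Every leftover argument binds to the variable; the entire application is replaced.
Result:  s(m ⊗ s(k ⊗ r(k, k, k) ⊗ s(k ⊗ m)))

Answer: s(m ⊗ s(k ⊗ r(k, k, k) ⊗ s(k ⊗ m)))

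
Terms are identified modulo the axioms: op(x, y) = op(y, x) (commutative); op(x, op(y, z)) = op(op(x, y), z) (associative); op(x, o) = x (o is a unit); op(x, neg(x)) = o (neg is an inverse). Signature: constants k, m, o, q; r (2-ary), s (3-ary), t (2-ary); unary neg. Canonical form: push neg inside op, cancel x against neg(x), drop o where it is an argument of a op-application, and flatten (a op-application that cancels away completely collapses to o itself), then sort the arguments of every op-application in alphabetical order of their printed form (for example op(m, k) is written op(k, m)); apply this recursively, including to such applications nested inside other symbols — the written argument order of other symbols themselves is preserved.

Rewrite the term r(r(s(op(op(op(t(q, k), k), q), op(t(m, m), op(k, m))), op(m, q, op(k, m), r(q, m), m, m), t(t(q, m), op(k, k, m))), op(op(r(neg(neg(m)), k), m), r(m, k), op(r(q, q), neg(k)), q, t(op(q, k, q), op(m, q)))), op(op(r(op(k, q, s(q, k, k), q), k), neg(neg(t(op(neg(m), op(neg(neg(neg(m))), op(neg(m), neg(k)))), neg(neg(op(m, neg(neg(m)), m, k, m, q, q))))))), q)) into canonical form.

Work inside:  op(op(r(op(k, q, s(q, k, k), q), k), neg(neg(t(op(neg(m), op(neg(neg(neg(m))), op(neg(m), neg(k)))), neg(neg(op(m, neg(neg(m)), m, k, m, q, q))))))), q)
Push neg inside:  distribute neg over op and collapse double neg
Collect:  op(r(op(k, q, q, s(q, k, k)), k), t(op(neg(k), neg(m), neg(m), neg(m)), op(k, m, m, m, m, q, q)), q)
Order the arguments:  op(q, r(op(k, q, q, s(q, k, k)), k), t(op(neg(k), neg(m), neg(m), neg(m)), op(k, m, m, m, m, q, q)))
Put back:  r(r(s(op(k, k, m, q, t(m, m), t(q, k)), op(k, m, m, m, m, q, r(q, m)), t(t(q, m), op(k, k, m))), op(m, neg(k), q, r(m, k), r(m, k), r(q, q), t(op(k, q, q), op(m, q)))), op(q, r(op(k, q, q, s(q, k, k)), k), t(op(neg(k), neg(m), neg(m), neg(m)), op(k, m, m, m, m, q, q))))

Answer: r(r(s(op(k, k, m, q, t(m, m), t(q, k)), op(k, m, m, m, m, q, r(q, m)), t(t(q, m), op(k, k, m))), op(m, neg(k), q, r(m, k), r(m, k), r(q, q), t(op(k, q, q), op(m, q)))), op(q, r(op(k, q, q, s(q, k, k)), k), t(op(neg(k), neg(m), neg(m), neg(m)), op(k, m, m, m, m, q, q))))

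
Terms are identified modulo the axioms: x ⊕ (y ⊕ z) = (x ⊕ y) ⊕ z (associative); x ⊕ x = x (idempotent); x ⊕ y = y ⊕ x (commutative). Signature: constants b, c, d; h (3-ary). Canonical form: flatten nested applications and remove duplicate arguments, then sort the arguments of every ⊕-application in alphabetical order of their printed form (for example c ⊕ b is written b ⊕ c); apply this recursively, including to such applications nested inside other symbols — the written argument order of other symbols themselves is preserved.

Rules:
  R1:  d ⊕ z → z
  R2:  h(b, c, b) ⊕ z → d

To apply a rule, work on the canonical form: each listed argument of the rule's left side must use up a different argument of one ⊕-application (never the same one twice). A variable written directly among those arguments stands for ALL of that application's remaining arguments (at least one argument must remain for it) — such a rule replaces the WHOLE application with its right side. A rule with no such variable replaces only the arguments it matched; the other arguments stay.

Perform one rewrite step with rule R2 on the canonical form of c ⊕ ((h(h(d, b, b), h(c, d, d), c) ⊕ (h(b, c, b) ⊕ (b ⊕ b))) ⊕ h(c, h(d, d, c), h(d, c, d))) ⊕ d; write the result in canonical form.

Canonical form:  b ⊕ c ⊕ d ⊕ h(b, c, b) ⊕ h(c, h(d, d, c), h(d, c, d)) ⊕ h(h(d, b, b), h(c, d, d), c)
Apply R2:  consuming h(b, c, b);  z := b ⊕ c ⊕ d ⊕ h(c, h(d, d, c), h(d, c, d)) ⊕ h(h(d, b, b), h(c, d, d), c)
The variable takes the whole remainder — replace the entire application.
Result:  d

Answer: d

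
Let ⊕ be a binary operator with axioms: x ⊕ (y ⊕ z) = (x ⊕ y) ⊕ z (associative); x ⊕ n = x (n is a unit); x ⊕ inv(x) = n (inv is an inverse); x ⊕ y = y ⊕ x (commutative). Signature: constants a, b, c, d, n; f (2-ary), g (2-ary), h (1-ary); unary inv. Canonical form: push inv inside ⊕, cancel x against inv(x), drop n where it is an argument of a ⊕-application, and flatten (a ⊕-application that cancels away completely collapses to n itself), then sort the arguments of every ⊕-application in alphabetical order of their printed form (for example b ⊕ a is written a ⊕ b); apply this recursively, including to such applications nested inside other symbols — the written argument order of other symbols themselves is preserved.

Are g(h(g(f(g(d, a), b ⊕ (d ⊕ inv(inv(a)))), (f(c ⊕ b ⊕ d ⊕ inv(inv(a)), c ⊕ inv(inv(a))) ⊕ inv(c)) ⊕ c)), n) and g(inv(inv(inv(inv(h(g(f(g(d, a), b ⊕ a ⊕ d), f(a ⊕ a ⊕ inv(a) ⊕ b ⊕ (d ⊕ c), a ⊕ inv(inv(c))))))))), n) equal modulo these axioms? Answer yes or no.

Answer: yes — both canonical forms are g(h(g(f(g(d, a), a ⊕ b ⊕ d), f(a ⊕ b ⊕ c ⊕ d, a ⊕ c))), n)

Derivation:
Left:  g(h(g(f(g(d, a), b ⊕ (d ⊕ inv(inv(a)))), (f(c ⊕ b ⊕ d ⊕ inv(inv(a)), c ⊕ inv(inv(a))) ⊕ inv(c)) ⊕ c)), n)
  Focus inside:  (f(c ⊕ b ⊕ d ⊕ inv(inv(a)), c ⊕ inv(inv(a))) ⊕ inv(c)) ⊕ c
  Push inv inside:  distribute inv over ⊕ and collapse double inv
  Inverses cancel:  c cancels
  Collect:  f(a ⊕ b ⊕ c ⊕ d, a ⊕ c)
  Put back:  g(h(g(f(g(d, a), a ⊕ b ⊕ d), f(a ⊕ b ⊕ c ⊕ d, a ⊕ c))), n)
Right:  g(inv(inv(inv(inv(h(g(f(g(d, a), b ⊕ a ⊕ d), f(a ⊕ a ⊕ inv(a) ⊕ b ⊕ (d ⊕ c), a ⊕ inv(inv(c))))))))), n)
  Descend into:  a ⊕ a ⊕ inv(a) ⊕ b ⊕ (d ⊕ c)
  Collect terms:  a ⊕ b ⊕ d ⊕ c
  Order the arguments:  a ⊕ b ⊕ c ⊕ d
  Put back:  g(h(g(f(g(d, a), a ⊕ b ⊕ d), f(a ⊕ b ⊕ c ⊕ d, a ⊕ c))), n)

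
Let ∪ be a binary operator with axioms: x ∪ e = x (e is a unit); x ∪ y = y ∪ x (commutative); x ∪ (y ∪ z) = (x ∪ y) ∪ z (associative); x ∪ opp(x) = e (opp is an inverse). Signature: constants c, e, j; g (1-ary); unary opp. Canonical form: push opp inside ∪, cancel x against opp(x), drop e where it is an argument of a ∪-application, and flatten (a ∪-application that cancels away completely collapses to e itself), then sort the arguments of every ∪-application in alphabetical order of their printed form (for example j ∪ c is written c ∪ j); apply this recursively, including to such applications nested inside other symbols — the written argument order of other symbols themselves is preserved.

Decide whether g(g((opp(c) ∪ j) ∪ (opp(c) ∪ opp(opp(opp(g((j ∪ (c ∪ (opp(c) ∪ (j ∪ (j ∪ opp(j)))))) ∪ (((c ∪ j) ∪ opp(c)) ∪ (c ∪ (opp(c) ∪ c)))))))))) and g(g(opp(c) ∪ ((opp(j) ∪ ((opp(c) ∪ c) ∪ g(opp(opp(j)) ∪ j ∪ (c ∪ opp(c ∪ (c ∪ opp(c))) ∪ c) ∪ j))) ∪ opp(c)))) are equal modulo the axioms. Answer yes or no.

Answer: no — g(g(j ∪ opp(c) ∪ opp(c) ∪ opp(g(c ∪ j ∪ j ∪ j)))) vs g(g(g(c ∪ j ∪ j ∪ j) ∪ opp(c) ∪ opp(c) ∪ opp(j)))

Derivation:
Left:  g(g((opp(c) ∪ j) ∪ (opp(c) ∪ opp(opp(opp(g((j ∪ (c ∪ (opp(c) ∪ (j ∪ (j ∪ opp(j)))))) ∪ (((c ∪ j) ∪ opp(c)) ∪ (c ∪ (opp(c) ∪ c))))))))))
  Descend into:  (opp(c) ∪ j) ∪ (opp(c) ∪ opp(opp(opp(g((j ∪ (c ∪ (opp(c) ∪ (j ∪ (j ∪ opp(j)))))) ∪ (((c ∪ j) ∪ opp(c)) ∪ (c ∪ (opp(c) ∪ c))))))))
  Push opp inside:  distribute opp over ∪ and collapse double opp
  Combine occurrences:  opp(c) ∪ opp(c) ∪ j ∪ opp(g(c ∪ j ∪ j ∪ j))
  Order the arguments:  j ∪ opp(c) ∪ opp(c) ∪ opp(g(c ∪ j ∪ j ∪ j))
  Reassemble:  g(g(j ∪ opp(c) ∪ opp(c) ∪ opp(g(c ∪ j ∪ j ∪ j))))
Right:  g(g(opp(c) ∪ ((opp(j) ∪ ((opp(c) ∪ c) ∪ g(opp(opp(j)) ∪ j ∪ (c ∪ opp(c ∪ (c ∪ opp(c))) ∪ c) ∪ j))) ∪ opp(c))))
  Descend into:  opp(c) ∪ ((opp(j) ∪ ((opp(c) ∪ c) ∪ g(opp(opp(j)) ∪ j ∪ (c ∪ opp(c ∪ (c ∪ opp(c))) ∪ c) ∪ j))) ∪ opp(c))
  Push opp inside:  distribute opp over ∪ and collapse double opp
  Collect:  opp(c) ∪ opp(c) ∪ opp(j) ∪ g(c ∪ j ∪ j ∪ j)
  Sort arguments:  g(c ∪ j ∪ j ∪ j) ∪ opp(c) ∪ opp(c) ∪ opp(j)
  Put back:  g(g(g(c ∪ j ∪ j ∪ j) ∪ opp(c) ∪ opp(c) ∪ opp(j)))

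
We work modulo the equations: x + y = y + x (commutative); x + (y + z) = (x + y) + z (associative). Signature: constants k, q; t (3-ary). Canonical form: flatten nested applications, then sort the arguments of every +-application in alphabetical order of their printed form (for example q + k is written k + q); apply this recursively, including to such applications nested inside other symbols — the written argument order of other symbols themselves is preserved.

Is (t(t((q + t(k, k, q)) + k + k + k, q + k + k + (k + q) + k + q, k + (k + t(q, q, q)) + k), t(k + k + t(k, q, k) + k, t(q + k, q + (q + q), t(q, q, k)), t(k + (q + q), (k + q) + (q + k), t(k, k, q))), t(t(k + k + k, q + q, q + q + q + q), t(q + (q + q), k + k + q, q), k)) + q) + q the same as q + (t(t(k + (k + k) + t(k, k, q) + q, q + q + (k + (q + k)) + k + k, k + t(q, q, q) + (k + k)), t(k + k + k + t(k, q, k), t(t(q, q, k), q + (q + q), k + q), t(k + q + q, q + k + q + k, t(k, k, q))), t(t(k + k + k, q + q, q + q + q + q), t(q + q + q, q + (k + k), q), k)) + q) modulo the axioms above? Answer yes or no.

Left:  (t(t((q + t(k, k, q)) + k + k + k, q + k + k + (k + q) + k + q, k + (k + t(q, q, q)) + k), t(k + k + t(k, q, k) + k, t(q + k, q + (q + q), t(q, q, k)), t(k + (q + q), (k + q) + (q + k), t(k, k, q))), t(t(k + k + k, q + q, q + q + q + q), t(q + (q + q), k + k + q, q), k)) + q) + q
  Flatten:  t(t((q + t(k, k, q)) + k + k + k, q + k + k + (k + q) + k + q, k + (k + t(q, q, q)) + k), t(k + k + t(k, q, k) + k, t(q + k, q + (q + q), t(q, q, k)), t(k + (q + q), (k + q) + (q + k), t(k, k, q))), t(t(k + k + k, q + q, q + q + q + q), t(q + (q + q), k + k + q, q), k)) + q + q
  Simplify inside:  t(t((q + t(k, k, q)) + k + k + k, q + k + k + (k + q) + k + q, k + (k + t(q, q, q)) + k), t(k + k + t(k, q, k) + k, t(q + k, q + (q + q), t(q, q, k)), t(k + (q + q), (k + q) + (q + k), t(k, k, q))), t(t(k + k + k, q + q, q + q + q + q), t(q + (q + q), k + k + q, q), k))  →  t(t(k + k + k + q + t(k, k, q), k + k + k + k + q + q + q, k + k + k + t(q, q, q)), t(k + k + k + t(k, q, k), t(k + q, q + q + q, t(q, q, k)), t(k + q + q, k + k + q + q, t(k, k, q))), t(t(k + k + k, q + q, q + q + q + q), t(q + q + q, k + k + q, q), k))
  Order the arguments:  q + q + t(t(k + k + k + q + t(k, k, q), k + k + k + k + q + q + q, k + k + k + t(q, q, q)), t(k + k + k + t(k, q, k), t(k + q, q + q + q, t(q, q, k)), t(k + q + q, k + k + q + q, t(k, k, q))), t(t(k + k + k, q + q, q + q + q + q), t(q + q + q, k + k + q, q), k))
Right:  q + (t(t(k + (k + k) + t(k, k, q) + q, q + q + (k + (q + k)) + k + k, k + t(q, q, q) + (k + k)), t(k + k + k + t(k, q, k), t(t(q, q, k), q + (q + q), k + q), t(k + q + q, q + k + q + k, t(k, k, q))), t(t(k + k + k, q + q, q + q + q + q), t(q + q + q, q + (k + k), q), k)) + q)
  Merge nested applications:  q + t(t(k + (k + k) + t(k, k, q) + q, q + q + (k + (q + k)) + k + k, k + t(q, q, q) + (k + k)), t(k + k + k + t(k, q, k), t(t(q, q, k), q + (q + q), k + q), t(k + q + q, q + k + q + k, t(k, k, q))), t(t(k + k + k, q + q, q + q + q + q), t(q + q + q, q + (k + k), q), k)) + q
  Simplify inside:  t(t(k + (k + k) + t(k, k, q) + q, q + q + (k + (q + k)) + k + k, k + t(q, q, q) + (k + k)), t(k + k + k + t(k, q, k), t(t(q, q, k), q + (q + q), k + q), t(k + q + q, q + k + q + k, t(k, k, q))), t(t(k + k + k, q + q, q + q + q + q), t(q + q + q, q + (k + k), q), k))  →  t(t(k + k + k + q + t(k, k, q), k + k + k + k + q + q + q, k + k + k + t(q, q, q)), t(k + k + k + t(k, q, k), t(t(q, q, k), q + q + q, k + q), t(k + q + q, k + k + q + q, t(k, k, q))), t(t(k + k + k, q + q, q + q + q + q), t(q + q + q, k + k + q, q), k))
  Sort arguments:  q + q + t(t(k + k + k + q + t(k, k, q), k + k + k + k + q + q + q, k + k + k + t(q, q, q)), t(k + k + k + t(k, q, k), t(t(q, q, k), q + q + q, k + q), t(k + q + q, k + k + q + q, t(k, k, q))), t(t(k + k + k, q + q, q + q + q + q), t(q + q + q, k + k + q, q), k))

Answer: no — q + q + t(t(k + k + k + q + t(k, k, q), k + k + k + k + q + q + q, k + k + k + t(q, q, q)), t(k + k + k + t(k, q, k), t(k + q, q + q + q, t(q, q, k)), t(k + q + q, k + k + q + q, t(k, k, q))), t(t(k + k + k, q + q, q + q + q + q), t(q + q + q, k + k + q, q), k)) vs q + q + t(t(k + k + k + q + t(k, k, q), k + k + k + k + q + q + q, k + k + k + t(q, q, q)), t(k + k + k + t(k, q, k), t(t(q, q, k), q + q + q, k + q), t(k + q + q, k + k + q + q, t(k, k, q))), t(t(k + k + k, q + q, q + q + q + q), t(q + q + q, k + k + q, q), k))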